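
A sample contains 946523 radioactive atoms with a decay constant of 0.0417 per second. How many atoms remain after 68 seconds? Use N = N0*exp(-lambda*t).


N = N0 * exp(-lambda * t)
N = 946523 * exp(-0.0417 * 68)
N = 55545

55545


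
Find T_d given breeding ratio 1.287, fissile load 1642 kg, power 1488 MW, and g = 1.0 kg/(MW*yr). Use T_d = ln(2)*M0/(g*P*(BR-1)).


Breeding gain G = BR - 1 = 1.287 - 1 = 0.287
Fissile production rate = g * P * G = 1.0 * 1488 * 0.287 = 427.056 kg/yr
T_d = ln(2) * M0 / (g * P * G)
T_d = ln(2) * 1642 / 427.056 = 2.6651 yr

2.6651


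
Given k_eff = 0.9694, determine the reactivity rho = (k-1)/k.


rho = (k_eff - 1) / k_eff
rho = (0.9694 - 1) / 0.9694
rho = -0.031566

-0.031566


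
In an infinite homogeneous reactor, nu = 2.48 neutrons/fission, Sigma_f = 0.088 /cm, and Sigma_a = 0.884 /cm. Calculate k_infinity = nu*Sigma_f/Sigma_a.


k_inf = nu * Sigma_f / Sigma_a
k_inf = 2.48 * 0.088 / 0.884
k_inf = 0.24688

0.24688


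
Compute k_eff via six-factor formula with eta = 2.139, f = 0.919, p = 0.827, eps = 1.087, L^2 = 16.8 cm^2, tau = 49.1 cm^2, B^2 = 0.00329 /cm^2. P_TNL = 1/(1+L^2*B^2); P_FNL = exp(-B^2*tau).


k_inf = eta*f*p*eps = 2.139*0.919*0.827*1.087 = 1.767101
P_TNL = 1/(1 + L^2*B^2) = 1/(1 + 16.8*0.00329) = 0.9476230
P_FNL = exp(-B^2*tau) = exp(-0.00329*49.1) = 0.8508333
k_eff = k_inf * P_TNL * P_FNL = 1.767101 * 0.9476230 * 0.8508333
k_eff = 1.4248

1.4248


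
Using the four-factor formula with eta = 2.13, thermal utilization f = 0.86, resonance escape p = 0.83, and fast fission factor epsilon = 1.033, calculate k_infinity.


k_inf = eta * f * p * epsilon
k_inf = 2.13 * 0.86 * 0.83 * 1.033
k_inf = 1.5706

1.5706


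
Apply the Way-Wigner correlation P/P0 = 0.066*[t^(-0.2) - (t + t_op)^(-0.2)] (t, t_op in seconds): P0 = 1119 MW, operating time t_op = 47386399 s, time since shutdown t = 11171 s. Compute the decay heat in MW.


P/P0 = 0.066 * [t^(-0.2) - (t + t_op)^(-0.2)]
P/P0 = 0.066 * [11171^(-0.2) - (11171 + 47386399)^(-0.2)]
P/P0 = 0.066 * [0.1550178 - 0.02916411] = 0.008306344
P = 1119 * 0.008306344 = 9.2948 MW

9.2948


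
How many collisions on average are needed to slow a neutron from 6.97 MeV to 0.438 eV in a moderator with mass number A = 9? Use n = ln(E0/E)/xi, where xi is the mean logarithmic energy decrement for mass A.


xi = 1 + (A-1)^2/(2A)*ln((A-1)/(A+1)) = 0.2066007 (for A = 9)
n = ln(E0/E) / xi
n = ln(6.97e6 / 0.438) / 0.2066007
n = ln(1.591324e+07) / 0.2066007 = 80.264

80.264


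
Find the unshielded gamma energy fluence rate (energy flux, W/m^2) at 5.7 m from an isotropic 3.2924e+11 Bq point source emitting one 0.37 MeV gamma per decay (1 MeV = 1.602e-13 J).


psi = A * E * 1.602e-13 / (4*pi*r^2)
psi = 3.2924e+11 * 0.37 * 1.602e-13 / (4*pi*5.7^2)
psi = 4.7799e-05 W/m^2

4.7799e-05


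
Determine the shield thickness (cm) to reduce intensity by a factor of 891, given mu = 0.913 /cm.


x = ln(factor) / mu
x = ln(891) / 0.913
x = 7.4396 cm

7.4396


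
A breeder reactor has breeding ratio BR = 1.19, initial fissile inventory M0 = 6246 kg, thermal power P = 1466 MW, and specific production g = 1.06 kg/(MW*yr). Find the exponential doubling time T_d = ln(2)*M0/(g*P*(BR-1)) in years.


Breeding gain G = BR - 1 = 1.19 - 1 = 0.19
Fissile production rate = g * P * G = 1.06 * 1466 * 0.19 = 295.2524 kg/yr
T_d = ln(2) * M0 / (g * P * G)
T_d = ln(2) * 6246 / 295.2524 = 14.663 yr

14.663


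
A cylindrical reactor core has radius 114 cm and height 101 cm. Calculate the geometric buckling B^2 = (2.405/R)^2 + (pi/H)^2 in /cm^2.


B^2 = (2.405/R)^2 + (pi/H)^2
B^2 = (2.405/114)^2 + (pi/101)^2
B^2 = 0.0014126 /cm^2

0.0014126


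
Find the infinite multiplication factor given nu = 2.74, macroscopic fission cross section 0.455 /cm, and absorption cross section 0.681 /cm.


k_inf = nu * Sigma_f / Sigma_a
k_inf = 2.74 * 0.455 / 0.681
k_inf = 1.8307

1.8307


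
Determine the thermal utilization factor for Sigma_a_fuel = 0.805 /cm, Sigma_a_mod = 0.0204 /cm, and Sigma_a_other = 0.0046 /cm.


f = Sigma_a_fuel / (Sigma_a_fuel + Sigma_a_mod + Sigma_a_other)
f = 0.805 / (0.805 + 0.0204 + 0.0046)
f = 0.96988

0.96988


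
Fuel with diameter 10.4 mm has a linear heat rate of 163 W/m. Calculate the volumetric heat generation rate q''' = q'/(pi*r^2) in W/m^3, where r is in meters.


r = D / 2 / 1000 = 10.4 / 2 / 1000 = 0.0052 m
q''' = q' / (pi * r^2)
q''' = 163 / (pi * 0.0052^2)
q''' = 1.9188e+06 W/m^3

1.9188e+06


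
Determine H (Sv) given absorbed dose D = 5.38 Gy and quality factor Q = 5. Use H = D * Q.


H = D * Q
H = 5.38 * 5
H = 26.900 Sv

26.900


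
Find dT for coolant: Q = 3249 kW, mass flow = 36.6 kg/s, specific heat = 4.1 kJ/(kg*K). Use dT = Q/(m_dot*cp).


dT = Q / (m_dot * cp)
dT = 3249 / (36.6 * 4.1)
dT = 21.651 C

21.651


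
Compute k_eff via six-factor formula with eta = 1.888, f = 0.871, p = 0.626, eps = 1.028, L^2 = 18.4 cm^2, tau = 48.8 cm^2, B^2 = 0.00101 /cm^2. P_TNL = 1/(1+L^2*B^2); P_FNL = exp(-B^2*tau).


k_inf = eta*f*p*eps = 1.888*0.871*0.626*1.028 = 1.058248
P_TNL = 1/(1 + L^2*B^2) = 1/(1 + 18.4*0.00101) = 0.9817551
P_FNL = exp(-B^2*tau) = exp(-0.00101*48.8) = 0.9519069
k_eff = k_inf * P_TNL * P_FNL = 1.058248 * 0.9817551 * 0.9519069
k_eff = 0.98897

0.98897


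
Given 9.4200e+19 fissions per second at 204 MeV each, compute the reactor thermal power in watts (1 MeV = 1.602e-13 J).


P = fission_rate * E_MeV * 1.602e-13
P = 9.4200e+19 * 204 * 1.602e-13
P = 3.0785e+09 W

3.0785e+09


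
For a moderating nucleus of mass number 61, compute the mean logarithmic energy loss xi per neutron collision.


xi = 1 + (A-1)^2/(2A) * ln((A-1)/(A+1))
xi = 1 + (61-1)^2/(2*61) * ln((61-1)/(61 +1))
xi = 0.032431

0.032431


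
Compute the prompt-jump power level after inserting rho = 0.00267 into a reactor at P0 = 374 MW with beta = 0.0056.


P1/P0 = beta / (beta - rho)
P1/P0 = 0.0056 / (0.0056 - 0.00267) = 1.911263
P1 = 374 * 1.911263 = 714.81 MW

714.81


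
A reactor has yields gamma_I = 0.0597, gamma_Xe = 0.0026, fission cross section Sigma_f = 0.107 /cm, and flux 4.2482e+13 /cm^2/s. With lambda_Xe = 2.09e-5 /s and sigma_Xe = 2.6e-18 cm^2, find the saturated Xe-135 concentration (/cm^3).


Xe_eq = (gamma_I + gamma_Xe) * Sigma_f * phi / (lambda_Xe + sigma_Xe * phi)
Numerator = (0.0597 + 0.0026) * 0.107 * 4.2482e+13 = 2.831893e+11
Denominator = 2.09e-5 + 2.6e-18 * 4.2482e+13 = 1.313532e-04
Xe_eq = 2.831893e+11 / 1.313532e-04 = 2.1559e+15 /cm^3

2.1559e+15


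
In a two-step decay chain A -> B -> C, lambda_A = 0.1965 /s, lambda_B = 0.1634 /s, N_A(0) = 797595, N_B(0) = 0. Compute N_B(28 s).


N_B(t) = lambda_A * N_A0 / (lambda_B - lambda_A) * [exp(-lambda_A*t) - exp(-lambda_B*t)]
exp(-0.1965*28) = 0.004078606; exp(-0.1634*28) = 0.01030424
N_B = 0.1965 * 797595 / (0.1634 - 0.1965) * (0.004078606 - 0.01030424)
N_B = 29478

29478


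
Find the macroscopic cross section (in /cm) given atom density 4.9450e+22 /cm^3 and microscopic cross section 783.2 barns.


Sigma = N * sigma_barns * 1e-24
Sigma = 4.9450e+22 * 783.2 * 1e-24
Sigma = 38.729 /cm

38.729


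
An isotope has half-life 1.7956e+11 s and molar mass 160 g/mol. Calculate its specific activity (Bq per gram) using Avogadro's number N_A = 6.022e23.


lambda = ln(2) / t_half = ln(2) / 1.7956e+11 = 3.860254e-12 /s
SA = lambda * N_A / M
SA = 3.860254e-12 * 6.022e23 / 160
SA = 1.4529e+10 Bq/g

1.4529e+10


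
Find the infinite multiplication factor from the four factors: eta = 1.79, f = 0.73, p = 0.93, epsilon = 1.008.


k_inf = eta * f * p * epsilon
k_inf = 1.79 * 0.73 * 0.93 * 1.008
k_inf = 1.2250

1.2250


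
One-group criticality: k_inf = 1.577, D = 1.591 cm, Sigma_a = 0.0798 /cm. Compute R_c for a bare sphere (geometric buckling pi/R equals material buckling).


L^2 = D / Sigma_a = 1.591 / 0.0798 = 19.93734 cm^2
B_m^2 = (k_inf - 1) / L^2 = (1.577 - 1) / 19.93734 = 0.02894067 /cm^2
For a bare sphere: B_g = pi/R, so R_c = pi / sqrt(B_m^2)
R_c = pi / sqrt(0.02894067) = 18.467 cm

18.467


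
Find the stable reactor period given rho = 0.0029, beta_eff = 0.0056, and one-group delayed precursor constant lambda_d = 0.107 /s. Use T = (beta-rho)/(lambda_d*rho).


T = (beta - rho) / (lambda_d * rho)
T = (0.0056 - 0.0029) / (0.107 * 0.0029)
T = 8.7013 s

8.7013


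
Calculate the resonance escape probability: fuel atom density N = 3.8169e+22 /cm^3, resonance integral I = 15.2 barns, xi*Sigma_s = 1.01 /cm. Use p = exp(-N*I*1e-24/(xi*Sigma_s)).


p = exp(-N * I * 1e-24 / (xi*Sigma_s))
p = exp(-3.8169e+22 * 15.2 * 1e-24 / 1.01)
p = 0.56303

0.56303


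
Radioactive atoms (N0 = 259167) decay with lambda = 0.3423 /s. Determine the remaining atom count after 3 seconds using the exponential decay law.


N = N0 * exp(-lambda * t)
N = 259167 * exp(-0.3423 * 3)
N = 92812

92812


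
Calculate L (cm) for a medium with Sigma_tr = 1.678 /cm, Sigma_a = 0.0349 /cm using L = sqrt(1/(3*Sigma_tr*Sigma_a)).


D = 1 / (3 * Sigma_tr) = 1 / (3 * 1.678) = 0.1986492 cm
L = sqrt(D / Sigma_a)
L = sqrt(0.1986492 / 0.0349)
L = 2.3858 cm

2.3858


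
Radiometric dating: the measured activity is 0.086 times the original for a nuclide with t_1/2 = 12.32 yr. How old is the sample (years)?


lambda = ln(2) / t_half = ln(2) / 12.32 = 0.05626195 /yr
t = -ln(A/A0) / lambda
t = -ln(0.086) / 0.05626195
t = 43.607 yr

43.607


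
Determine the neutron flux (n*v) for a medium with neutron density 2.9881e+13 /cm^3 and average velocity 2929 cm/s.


phi = n * v
phi = 2.9881e+13 * 2929
phi = 8.7521e+16 /cm^2/s

8.7521e+16


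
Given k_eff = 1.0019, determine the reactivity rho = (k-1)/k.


rho = (k_eff - 1) / k_eff
rho = (1.0019 - 1) / 1.0019
rho = 0.0018964

0.0018964


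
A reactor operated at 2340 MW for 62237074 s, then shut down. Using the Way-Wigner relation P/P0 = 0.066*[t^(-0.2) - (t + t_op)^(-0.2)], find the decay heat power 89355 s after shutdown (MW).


P/P0 = 0.066 * [t^(-0.2) - (t + t_op)^(-0.2)]
P/P0 = 0.066 * [89355^(-0.2) - (89355 + 62237074)^(-0.2)]
P/P0 = 0.066 * [0.1022766 - 0.02760995] = 0.004927999
P = 2340 * 0.004927999 = 11.532 MW

11.532


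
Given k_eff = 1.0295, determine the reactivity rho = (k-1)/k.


rho = (k_eff - 1) / k_eff
rho = (1.0295 - 1) / 1.0295
rho = 0.028655

0.028655


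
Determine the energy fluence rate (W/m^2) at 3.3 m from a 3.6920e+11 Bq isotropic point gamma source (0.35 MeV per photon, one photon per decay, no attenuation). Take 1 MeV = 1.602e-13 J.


psi = A * E * 1.602e-13 / (4*pi*r^2)
psi = 3.6920e+11 * 0.35 * 1.602e-13 / (4*pi*3.3^2)
psi = 1.5127e-04 W/m^2

1.5127e-04


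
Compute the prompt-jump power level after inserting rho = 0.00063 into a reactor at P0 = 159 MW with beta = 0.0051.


P1/P0 = beta / (beta - rho)
P1/P0 = 0.0051 / (0.0051 - 0.00063) = 1.140940
P1 = 159 * 1.140940 = 181.41 MW

181.41


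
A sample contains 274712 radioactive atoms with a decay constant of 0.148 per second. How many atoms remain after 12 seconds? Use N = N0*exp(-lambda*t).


N = N0 * exp(-lambda * t)
N = 274712 * exp(-0.148 * 12)
N = 46513

46513


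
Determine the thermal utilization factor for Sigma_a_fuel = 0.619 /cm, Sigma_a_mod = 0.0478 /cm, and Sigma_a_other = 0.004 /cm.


f = Sigma_a_fuel / (Sigma_a_fuel + Sigma_a_mod + Sigma_a_other)
f = 0.619 / (0.619 + 0.0478 + 0.004)
f = 0.92278

0.92278


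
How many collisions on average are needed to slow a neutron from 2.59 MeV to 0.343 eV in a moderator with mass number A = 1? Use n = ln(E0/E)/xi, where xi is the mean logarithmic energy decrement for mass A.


xi = 1 + (A-1)^2/(2A)*ln((A-1)/(A+1)) = 1 (for A = 1)
n = ln(E0/E) / xi
n = ln(2.59e6 / 0.343) / 1
n = ln(7.551020e+06) / 1 = 15.837

15.837


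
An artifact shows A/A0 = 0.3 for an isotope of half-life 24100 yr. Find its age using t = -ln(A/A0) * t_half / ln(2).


lambda = ln(2) / t_half = ln(2) / 24100 = 2.876129e-05 /yr
t = -ln(A/A0) / lambda
t = -ln(0.3) / 2.876129e-05
t = 41861 yr

41861


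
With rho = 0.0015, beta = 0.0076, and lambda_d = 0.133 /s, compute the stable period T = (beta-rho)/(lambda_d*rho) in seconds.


T = (beta - rho) / (lambda_d * rho)
T = (0.0076 - 0.0015) / (0.133 * 0.0015)
T = 30.576 s

30.576


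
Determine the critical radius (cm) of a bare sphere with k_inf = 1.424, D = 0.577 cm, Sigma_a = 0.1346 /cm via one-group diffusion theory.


L^2 = D / Sigma_a = 0.577 / 0.1346 = 4.286776 cm^2
B_m^2 = (k_inf - 1) / L^2 = (1.424 - 1) / 4.286776 = 0.09890883 /cm^2
For a bare sphere: B_g = pi/R, so R_c = pi / sqrt(B_m^2)
R_c = pi / sqrt(0.09890883) = 9.9892 cm

9.9892


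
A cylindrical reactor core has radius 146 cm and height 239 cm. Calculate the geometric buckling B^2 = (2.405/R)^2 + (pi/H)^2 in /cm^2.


B^2 = (2.405/R)^2 + (pi/H)^2
B^2 = (2.405/146)^2 + (pi/239)^2
B^2 = 4.4413e-04 /cm^2

4.4413e-04


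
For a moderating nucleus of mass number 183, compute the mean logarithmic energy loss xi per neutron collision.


xi = 1 + (A-1)^2/(2A) * ln((A-1)/(A+1))
xi = 1 + (183-1)^2/(2*183) * ln((183-1)/(183 +1))
xi = 0.010889

0.010889


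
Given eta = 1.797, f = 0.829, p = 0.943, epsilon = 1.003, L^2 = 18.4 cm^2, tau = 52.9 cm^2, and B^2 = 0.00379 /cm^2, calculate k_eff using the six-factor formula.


k_inf = eta*f*p*eps = 1.797*0.829*0.943*1.003 = 1.409014
P_TNL = 1/(1 + L^2*B^2) = 1/(1 + 18.4*0.00379) = 0.9348101
P_FNL = exp(-B^2*tau) = exp(-0.00379*52.9) = 0.8183289
k_eff = k_inf * P_TNL * P_FNL = 1.409014 * 0.9348101 * 0.8183289
k_eff = 1.0779

1.0779


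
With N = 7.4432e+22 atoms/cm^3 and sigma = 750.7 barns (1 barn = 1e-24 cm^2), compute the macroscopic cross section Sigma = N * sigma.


Sigma = N * sigma_barns * 1e-24
Sigma = 7.4432e+22 * 750.7 * 1e-24
Sigma = 55.876 /cm

55.876


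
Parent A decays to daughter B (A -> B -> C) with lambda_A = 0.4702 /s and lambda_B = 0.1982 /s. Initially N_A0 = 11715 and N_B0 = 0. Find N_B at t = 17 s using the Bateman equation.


N_B(t) = lambda_A * N_A0 / (lambda_B - lambda_A) * [exp(-lambda_A*t) - exp(-lambda_B*t)]
exp(-0.4702*17) = 3.376840e-04; exp(-0.1982*17) = 0.03441028
N_B = 0.4702 * 11715 / (0.1982 - 0.4702) * (3.376840e-04 - 0.03441028)
N_B = 690.02

690.02


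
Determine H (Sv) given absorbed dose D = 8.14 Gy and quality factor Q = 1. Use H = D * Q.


H = D * Q
H = 8.14 * 1
H = 8.1400 Sv

8.1400


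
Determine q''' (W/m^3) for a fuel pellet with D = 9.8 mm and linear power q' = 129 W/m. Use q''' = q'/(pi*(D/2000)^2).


r = D / 2 / 1000 = 9.8 / 2 / 1000 = 0.0049 m
q''' = q' / (pi * r^2)
q''' = 129 / (pi * 0.0049^2)
q''' = 1.7102e+06 W/m^3

1.7102e+06


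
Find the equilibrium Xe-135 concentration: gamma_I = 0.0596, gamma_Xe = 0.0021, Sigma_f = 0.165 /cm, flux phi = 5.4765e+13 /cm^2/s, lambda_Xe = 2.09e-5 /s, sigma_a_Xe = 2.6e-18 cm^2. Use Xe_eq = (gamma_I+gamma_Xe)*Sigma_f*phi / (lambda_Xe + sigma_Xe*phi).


Xe_eq = (gamma_I + gamma_Xe) * Sigma_f * phi / (lambda_Xe + sigma_Xe * phi)
Numerator = (0.0596 + 0.0021) * 0.165 * 5.4765e+13 = 5.575351e+11
Denominator = 2.09e-5 + 2.6e-18 * 5.4765e+13 = 1.632890e-04
Xe_eq = 5.575351e+11 / 1.632890e-04 = 3.4144e+15 /cm^3

3.4144e+15


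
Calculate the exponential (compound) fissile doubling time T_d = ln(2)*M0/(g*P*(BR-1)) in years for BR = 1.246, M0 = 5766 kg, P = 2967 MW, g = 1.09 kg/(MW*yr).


Breeding gain G = BR - 1 = 1.246 - 1 = 0.246
Fissile production rate = g * P * G = 1.09 * 2967 * 0.246 = 795.57138 kg/yr
T_d = ln(2) * M0 / (g * P * G)
T_d = ln(2) * 5766 / 795.57138 = 5.0237 yr

5.0237


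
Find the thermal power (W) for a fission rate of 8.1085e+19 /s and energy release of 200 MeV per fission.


P = fission_rate * E_MeV * 1.602e-13
P = 8.1085e+19 * 200 * 1.602e-13
P = 2.5980e+09 W

2.5980e+09


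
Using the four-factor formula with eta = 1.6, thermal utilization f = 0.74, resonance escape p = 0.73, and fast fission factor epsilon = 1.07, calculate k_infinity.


k_inf = eta * f * p * epsilon
k_inf = 1.6 * 0.74 * 0.73 * 1.07
k_inf = 0.92482

0.92482


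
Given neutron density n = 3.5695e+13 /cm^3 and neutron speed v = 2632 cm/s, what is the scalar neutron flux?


phi = n * v
phi = 3.5695e+13 * 2632
phi = 9.3949e+16 /cm^2/s

9.3949e+16


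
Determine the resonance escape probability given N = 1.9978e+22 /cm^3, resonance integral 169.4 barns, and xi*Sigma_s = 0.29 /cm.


p = exp(-N * I * 1e-24 / (xi*Sigma_s))
p = exp(-1.9978e+22 * 169.4 * 1e-24 / 0.29)
p = 8.5472e-06

8.5472e-06


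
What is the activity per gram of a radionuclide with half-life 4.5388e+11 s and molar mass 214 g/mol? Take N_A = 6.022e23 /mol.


lambda = ln(2) / t_half = ln(2) / 4.5388e+11 = 1.527160e-12 /s
SA = lambda * N_A / M
SA = 1.527160e-12 * 6.022e23 / 214
SA = 4.2975e+09 Bq/g

4.2975e+09


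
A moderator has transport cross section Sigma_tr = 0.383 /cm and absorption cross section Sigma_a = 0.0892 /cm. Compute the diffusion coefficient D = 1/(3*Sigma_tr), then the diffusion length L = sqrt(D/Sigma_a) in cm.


D = 1 / (3 * Sigma_tr) = 1 / (3 * 0.383) = 0.8703220 cm
L = sqrt(D / Sigma_a)
L = sqrt(0.8703220 / 0.0892)
L = 3.1236 cm

3.1236


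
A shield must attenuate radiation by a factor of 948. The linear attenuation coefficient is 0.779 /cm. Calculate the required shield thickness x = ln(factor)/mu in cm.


x = ln(factor) / mu
x = ln(948) / 0.779
x = 8.7989 cm

8.7989


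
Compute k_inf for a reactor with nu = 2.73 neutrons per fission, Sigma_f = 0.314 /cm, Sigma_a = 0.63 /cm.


k_inf = nu * Sigma_f / Sigma_a
k_inf = 2.73 * 0.314 / 0.63
k_inf = 1.3607

1.3607


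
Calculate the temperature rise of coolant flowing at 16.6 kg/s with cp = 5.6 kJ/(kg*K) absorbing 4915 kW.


dT = Q / (m_dot * cp)
dT = 4915 / (16.6 * 5.6)
dT = 52.872 C

52.872


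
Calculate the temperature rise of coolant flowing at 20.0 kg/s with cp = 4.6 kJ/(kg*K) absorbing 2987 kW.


dT = Q / (m_dot * cp)
dT = 2987 / (20.0 * 4.6)
dT = 32.467 C

32.467


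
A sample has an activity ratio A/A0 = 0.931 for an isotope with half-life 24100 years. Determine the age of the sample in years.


lambda = ln(2) / t_half = ln(2) / 24100 = 2.876129e-05 /yr
t = -ln(A/A0) / lambda
t = -ln(0.931) / 2.876129e-05
t = 2485.8 yr

2485.8


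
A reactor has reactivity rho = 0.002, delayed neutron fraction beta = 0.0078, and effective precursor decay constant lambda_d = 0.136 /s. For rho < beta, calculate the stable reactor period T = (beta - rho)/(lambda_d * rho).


T = (beta - rho) / (lambda_d * rho)
T = (0.0078 - 0.002) / (0.136 * 0.002)
T = 21.324 s

21.324


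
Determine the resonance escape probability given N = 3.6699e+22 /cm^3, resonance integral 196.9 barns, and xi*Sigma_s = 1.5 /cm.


p = exp(-N * I * 1e-24 / (xi*Sigma_s))
p = exp(-3.6699e+22 * 196.9 * 1e-24 / 1.5)
p = 0.0080881

0.0080881


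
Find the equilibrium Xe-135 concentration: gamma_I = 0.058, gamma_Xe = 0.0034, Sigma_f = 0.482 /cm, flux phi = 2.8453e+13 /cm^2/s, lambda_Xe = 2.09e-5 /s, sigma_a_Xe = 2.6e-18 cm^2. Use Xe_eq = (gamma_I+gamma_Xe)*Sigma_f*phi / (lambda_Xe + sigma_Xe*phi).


Xe_eq = (gamma_I + gamma_Xe) * Sigma_f * phi / (lambda_Xe + sigma_Xe * phi)
Numerator = (0.058 + 0.0034) * 0.482 * 2.8453e+13 = 8.420608e+11
Denominator = 2.09e-5 + 2.6e-18 * 2.8453e+13 = 9.487780e-05
Xe_eq = 8.420608e+11 / 9.487780e-05 = 8.8752e+15 /cm^3

8.8752e+15


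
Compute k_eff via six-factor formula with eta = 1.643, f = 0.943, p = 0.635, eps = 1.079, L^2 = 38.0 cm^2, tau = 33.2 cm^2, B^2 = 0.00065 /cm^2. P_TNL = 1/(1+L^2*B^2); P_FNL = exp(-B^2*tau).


k_inf = eta*f*p*eps = 1.643*0.943*0.635*1.079 = 1.061560
P_TNL = 1/(1 + L^2*B^2) = 1/(1 + 38.0*0.00065) = 0.9758954
P_FNL = exp(-B^2*tau) = exp(-0.00065*33.2) = 0.9786512
k_eff = k_inf * P_TNL * P_FNL = 1.061560 * 0.9758954 * 0.9786512
k_eff = 1.0139

1.0139


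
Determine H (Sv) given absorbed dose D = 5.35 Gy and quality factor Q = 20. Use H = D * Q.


H = D * Q
H = 5.35 * 20
H = 107.00 Sv

107.00


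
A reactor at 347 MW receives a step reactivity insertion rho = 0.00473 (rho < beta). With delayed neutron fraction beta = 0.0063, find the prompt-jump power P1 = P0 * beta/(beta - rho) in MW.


P1/P0 = beta / (beta - rho)
P1/P0 = 0.0063 / (0.0063 - 0.00473) = 4.012739
P1 = 347 * 4.012739 = 1392.4 MW

1392.4


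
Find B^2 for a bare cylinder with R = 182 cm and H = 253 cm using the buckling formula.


B^2 = (2.405/R)^2 + (pi/H)^2
B^2 = (2.405/182)^2 + (pi/253)^2
B^2 = 3.2881e-04 /cm^2

3.2881e-04


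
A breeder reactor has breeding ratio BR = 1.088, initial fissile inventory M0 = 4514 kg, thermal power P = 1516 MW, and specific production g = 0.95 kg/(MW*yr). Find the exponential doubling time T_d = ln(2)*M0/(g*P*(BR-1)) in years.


Breeding gain G = BR - 1 = 1.088 - 1 = 0.088
Fissile production rate = g * P * G = 0.95 * 1516 * 0.088 = 126.7376 kg/yr
T_d = ln(2) * M0 / (g * P * G)
T_d = ln(2) * 4514 / 126.7376 = 24.688 yr

24.688


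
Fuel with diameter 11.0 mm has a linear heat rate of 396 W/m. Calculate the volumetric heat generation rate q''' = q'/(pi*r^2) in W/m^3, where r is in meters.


r = D / 2 / 1000 = 11.0 / 2 / 1000 = 0.0055 m
q''' = q' / (pi * r^2)
q''' = 396 / (pi * 0.0055^2)
q''' = 4.1670e+06 W/m^3

4.1670e+06


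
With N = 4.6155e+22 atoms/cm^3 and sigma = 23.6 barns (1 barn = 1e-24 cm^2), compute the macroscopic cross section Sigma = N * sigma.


Sigma = N * sigma_barns * 1e-24
Sigma = 4.6155e+22 * 23.6 * 1e-24
Sigma = 1.0893 /cm

1.0893


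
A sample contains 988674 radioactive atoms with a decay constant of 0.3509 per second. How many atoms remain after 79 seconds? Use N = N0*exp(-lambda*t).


N = N0 * exp(-lambda * t)
N = 988674 * exp(-0.3509 * 79)
N = 9.0351e-07

9.0351e-07


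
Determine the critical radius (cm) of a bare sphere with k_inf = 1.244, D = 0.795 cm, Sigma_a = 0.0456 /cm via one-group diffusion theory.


L^2 = D / Sigma_a = 0.795 / 0.0456 = 17.43421 cm^2
B_m^2 = (k_inf - 1) / L^2 = (1.244 - 1) / 17.43421 = 0.01399547 /cm^2
For a bare sphere: B_g = pi/R, so R_c = pi / sqrt(B_m^2)
R_c = pi / sqrt(0.01399547) = 26.556 cm

26.556


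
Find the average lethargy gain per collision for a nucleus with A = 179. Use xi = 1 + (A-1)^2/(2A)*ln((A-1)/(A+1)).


xi = 1 + (A-1)^2/(2A) * ln((A-1)/(A+1))
xi = 1 + (179-1)^2/(2*179) * ln((179-1)/(179 +1))
xi = 0.011132

0.011132


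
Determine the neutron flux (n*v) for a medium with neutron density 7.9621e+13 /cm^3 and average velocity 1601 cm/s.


phi = n * v
phi = 7.9621e+13 * 1601
phi = 1.2747e+17 /cm^2/s

1.2747e+17


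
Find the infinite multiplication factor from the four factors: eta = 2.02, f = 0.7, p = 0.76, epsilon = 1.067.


k_inf = eta * f * p * epsilon
k_inf = 2.02 * 0.7 * 0.76 * 1.067
k_inf = 1.1466

1.1466


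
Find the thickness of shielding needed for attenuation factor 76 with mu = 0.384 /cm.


x = ln(factor) / mu
x = ln(76) / 0.384
x = 11.278 cm

11.278


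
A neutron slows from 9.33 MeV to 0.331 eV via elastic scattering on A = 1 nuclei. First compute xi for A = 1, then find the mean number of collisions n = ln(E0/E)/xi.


xi = 1 + (A-1)^2/(2A)*ln((A-1)/(A+1)) = 1 (for A = 1)
n = ln(E0/E) / xi
n = ln(9.33e6 / 0.331) / 1
n = ln(2.818731e+07) / 1 = 17.154

17.154


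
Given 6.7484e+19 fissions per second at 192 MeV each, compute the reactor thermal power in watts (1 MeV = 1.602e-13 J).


P = fission_rate * E_MeV * 1.602e-13
P = 6.7484e+19 * 192 * 1.602e-13
P = 2.0757e+09 W

2.0757e+09


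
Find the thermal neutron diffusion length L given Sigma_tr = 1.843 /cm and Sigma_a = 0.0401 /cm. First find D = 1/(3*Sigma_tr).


D = 1 / (3 * Sigma_tr) = 1 / (3 * 1.843) = 0.1808645 cm
L = sqrt(D / Sigma_a)
L = sqrt(0.1808645 / 0.0401)
L = 2.1238 cm

2.1238


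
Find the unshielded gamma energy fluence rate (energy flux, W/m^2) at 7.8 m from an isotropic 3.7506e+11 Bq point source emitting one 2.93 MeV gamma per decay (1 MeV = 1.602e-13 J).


psi = A * E * 1.602e-13 / (4*pi*r^2)
psi = 3.7506e+11 * 2.93 * 1.602e-13 / (4*pi*7.8^2)
psi = 2.3027e-04 W/m^2

2.3027e-04


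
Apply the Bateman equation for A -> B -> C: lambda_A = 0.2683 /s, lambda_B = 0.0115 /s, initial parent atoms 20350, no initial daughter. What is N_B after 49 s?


N_B(t) = lambda_A * N_A0 / (lambda_B - lambda_A) * [exp(-lambda_A*t) - exp(-lambda_B*t)]
exp(-0.2683*49) = 1.951914e-06; exp(-0.0115*49) = 0.5692133
N_B = 0.2683 * 20350 / (0.0115 - 0.2683) * (1.951914e-06 - 0.5692133)
N_B = 12102

12102


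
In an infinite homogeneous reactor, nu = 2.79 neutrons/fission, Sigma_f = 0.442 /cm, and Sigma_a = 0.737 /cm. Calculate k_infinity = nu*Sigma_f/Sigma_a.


k_inf = nu * Sigma_f / Sigma_a
k_inf = 2.79 * 0.442 / 0.737
k_inf = 1.6732

1.6732


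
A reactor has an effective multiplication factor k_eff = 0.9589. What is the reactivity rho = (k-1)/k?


rho = (k_eff - 1) / k_eff
rho = (0.9589 - 1) / 0.9589
rho = -0.042862

-0.042862


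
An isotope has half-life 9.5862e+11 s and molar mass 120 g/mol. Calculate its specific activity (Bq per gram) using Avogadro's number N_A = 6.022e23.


lambda = ln(2) / t_half = ln(2) / 9.5862e+11 = 7.230677e-13 /s
SA = lambda * N_A / M
SA = 7.230677e-13 * 6.022e23 / 120
SA = 3.6286e+09 Bq/g

3.6286e+09


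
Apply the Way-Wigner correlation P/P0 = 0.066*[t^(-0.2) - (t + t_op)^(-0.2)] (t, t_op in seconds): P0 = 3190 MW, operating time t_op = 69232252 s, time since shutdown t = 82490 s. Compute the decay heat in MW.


P/P0 = 0.066 * [t^(-0.2) - (t + t_op)^(-0.2)]
P/P0 = 0.066 * [82490^(-0.2) - (82490 + 69232252)^(-0.2)]
P/P0 = 0.066 * [0.1039249 - 0.02702930] = 0.005075110
P = 3190 * 0.005075110 = 16.190 MW

16.190


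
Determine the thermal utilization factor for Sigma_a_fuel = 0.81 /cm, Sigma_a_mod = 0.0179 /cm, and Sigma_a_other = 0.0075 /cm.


f = Sigma_a_fuel / (Sigma_a_fuel + Sigma_a_mod + Sigma_a_other)
f = 0.81 / (0.81 + 0.0179 + 0.0075)
f = 0.96960

0.96960


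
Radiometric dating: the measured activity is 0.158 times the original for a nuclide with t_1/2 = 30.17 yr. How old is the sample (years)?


lambda = ln(2) / t_half = ln(2) / 30.17 = 0.02297472 /yr
t = -ln(A/A0) / lambda
t = -ln(0.158) / 0.02297472
t = 80.313 yr

80.313


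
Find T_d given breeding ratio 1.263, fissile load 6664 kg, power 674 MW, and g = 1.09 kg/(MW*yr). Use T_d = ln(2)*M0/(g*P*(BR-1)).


Breeding gain G = BR - 1 = 1.263 - 1 = 0.263
Fissile production rate = g * P * G = 1.09 * 674 * 0.263 = 193.21558 kg/yr
T_d = ln(2) * M0 / (g * P * G)
T_d = ln(2) * 6664 / 193.21558 = 23.907 yr

23.907


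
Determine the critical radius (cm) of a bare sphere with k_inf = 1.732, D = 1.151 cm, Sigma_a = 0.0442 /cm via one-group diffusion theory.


L^2 = D / Sigma_a = 1.151 / 0.0442 = 26.04072 cm^2
B_m^2 = (k_inf - 1) / L^2 = (1.732 - 1) / 26.04072 = 0.02810982 /cm^2
For a bare sphere: B_g = pi/R, so R_c = pi / sqrt(B_m^2)
R_c = pi / sqrt(0.02810982) = 18.738 cm

18.738


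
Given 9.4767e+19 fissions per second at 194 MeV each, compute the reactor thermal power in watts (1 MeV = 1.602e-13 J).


P = fission_rate * E_MeV * 1.602e-13
P = 9.4767e+19 * 194 * 1.602e-13
P = 2.9452e+09 W

2.9452e+09


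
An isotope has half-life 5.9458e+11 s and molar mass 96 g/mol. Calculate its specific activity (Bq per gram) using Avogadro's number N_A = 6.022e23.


lambda = ln(2) / t_half = ln(2) / 5.9458e+11 = 1.165776e-12 /s
SA = lambda * N_A / M
SA = 1.165776e-12 * 6.022e23 / 96
SA = 7.3128e+09 Bq/g

7.3128e+09


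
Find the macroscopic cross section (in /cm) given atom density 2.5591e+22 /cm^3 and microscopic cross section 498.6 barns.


Sigma = N * sigma_barns * 1e-24
Sigma = 2.5591e+22 * 498.6 * 1e-24
Sigma = 12.760 /cm

12.760


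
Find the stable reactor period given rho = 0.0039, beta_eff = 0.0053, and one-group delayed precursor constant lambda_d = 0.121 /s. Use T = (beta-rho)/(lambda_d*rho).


T = (beta - rho) / (lambda_d * rho)
T = (0.0053 - 0.0039) / (0.121 * 0.0039)
T = 2.9667 s

2.9667


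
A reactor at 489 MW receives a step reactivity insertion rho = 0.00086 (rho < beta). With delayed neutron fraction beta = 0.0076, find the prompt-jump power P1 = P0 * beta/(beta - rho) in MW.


P1/P0 = beta / (beta - rho)
P1/P0 = 0.0076 / (0.0076 - 0.00086) = 1.127596
P1 = 489 * 1.127596 = 551.39 MW

551.39


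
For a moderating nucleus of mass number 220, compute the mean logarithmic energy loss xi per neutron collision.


xi = 1 + (A-1)^2/(2A) * ln((A-1)/(A+1))
xi = 1 + (220-1)^2/(2*220) * ln((220-1)/(220 +1))
xi = 0.0090634

0.0090634


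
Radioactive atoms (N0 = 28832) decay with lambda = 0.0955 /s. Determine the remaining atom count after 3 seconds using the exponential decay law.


N = N0 * exp(-lambda * t)
N = 28832 * exp(-0.0955 * 3)
N = 21650

21650


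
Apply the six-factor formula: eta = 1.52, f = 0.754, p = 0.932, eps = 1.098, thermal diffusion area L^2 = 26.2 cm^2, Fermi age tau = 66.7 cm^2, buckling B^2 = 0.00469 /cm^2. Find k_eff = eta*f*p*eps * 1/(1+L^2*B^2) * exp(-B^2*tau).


k_inf = eta*f*p*eps = 1.52*0.754*0.932*1.098 = 1.172825
P_TNL = 1/(1 + L^2*B^2) = 1/(1 + 26.2*0.00469) = 0.8905687
P_FNL = exp(-B^2*tau) = exp(-0.00469*66.7) = 0.7313794
k_eff = k_inf * P_TNL * P_FNL = 1.172825 * 0.8905687 * 0.7313794
k_eff = 0.76391

0.76391


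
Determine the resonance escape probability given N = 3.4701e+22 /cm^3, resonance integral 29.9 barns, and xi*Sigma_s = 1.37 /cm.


p = exp(-N * I * 1e-24 / (xi*Sigma_s))
p = exp(-3.4701e+22 * 29.9 * 1e-24 / 1.37)
p = 0.46891

0.46891


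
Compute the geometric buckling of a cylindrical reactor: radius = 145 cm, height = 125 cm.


B^2 = (2.405/R)^2 + (pi/H)^2
B^2 = (2.405/145)^2 + (pi/125)^2
B^2 = 9.0676e-04 /cm^2

9.0676e-04


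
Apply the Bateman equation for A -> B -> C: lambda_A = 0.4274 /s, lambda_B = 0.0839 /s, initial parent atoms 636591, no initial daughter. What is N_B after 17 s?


N_B(t) = lambda_A * N_A0 / (lambda_B - lambda_A) * [exp(-lambda_A*t) - exp(-lambda_B*t)]
exp(-0.4274*17) = 6.990418e-04; exp(-0.0839*17) = 0.2401960
N_B = 0.4274 * 636591 / (0.0839 - 0.4274) * (6.990418e-04 - 0.2401960)
N_B = 189700

189700


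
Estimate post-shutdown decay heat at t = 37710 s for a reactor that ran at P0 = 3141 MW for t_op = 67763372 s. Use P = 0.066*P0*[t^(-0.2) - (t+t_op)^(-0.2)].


P/P0 = 0.066 * [t^(-0.2) - (t + t_op)^(-0.2)]
P/P0 = 0.066 * [37710^(-0.2) - (37710 + 67763372)^(-0.2)]
P/P0 = 0.066 * [0.1215371 - 0.02714893] = 0.006229619
P = 3141 * 0.006229619 = 19.567 MW

19.567


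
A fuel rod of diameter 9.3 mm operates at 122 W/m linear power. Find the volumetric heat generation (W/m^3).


r = D / 2 / 1000 = 9.3 / 2 / 1000 = 0.00465 m
q''' = q' / (pi * r^2)
q''' = 122 / (pi * 0.00465^2)
q''' = 1.7960e+06 W/m^3

1.7960e+06


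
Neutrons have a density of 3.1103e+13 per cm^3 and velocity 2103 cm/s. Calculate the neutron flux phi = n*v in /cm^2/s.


phi = n * v
phi = 3.1103e+13 * 2103
phi = 6.5410e+16 /cm^2/s

6.5410e+16


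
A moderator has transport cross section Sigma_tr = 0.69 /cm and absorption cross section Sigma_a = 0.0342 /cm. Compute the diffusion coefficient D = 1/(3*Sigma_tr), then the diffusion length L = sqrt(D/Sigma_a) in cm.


D = 1 / (3 * Sigma_tr) = 1 / (3 * 0.69) = 0.4830918 cm
L = sqrt(D / Sigma_a)
L = sqrt(0.4830918 / 0.0342)
L = 3.7584 cm

3.7584


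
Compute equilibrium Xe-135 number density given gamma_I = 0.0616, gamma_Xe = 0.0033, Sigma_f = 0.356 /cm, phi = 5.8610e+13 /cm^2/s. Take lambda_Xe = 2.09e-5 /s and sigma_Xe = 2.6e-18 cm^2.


Xe_eq = (gamma_I + gamma_Xe) * Sigma_f * phi / (lambda_Xe + sigma_Xe * phi)
Numerator = (0.0616 + 0.0033) * 0.356 * 5.8610e+13 = 1.354149e+12
Denominator = 2.09e-5 + 2.6e-18 * 5.8610e+13 = 1.732860e-04
Xe_eq = 1.354149e+12 / 1.732860e-04 = 7.8145e+15 /cm^3

7.8145e+15


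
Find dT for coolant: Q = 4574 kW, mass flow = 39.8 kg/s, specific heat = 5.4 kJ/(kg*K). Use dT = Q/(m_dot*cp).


dT = Q / (m_dot * cp)
dT = 4574 / (39.8 * 5.4)
dT = 21.282 C

21.282


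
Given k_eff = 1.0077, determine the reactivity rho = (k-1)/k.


rho = (k_eff - 1) / k_eff
rho = (1.0077 - 1) / 1.0077
rho = 0.0076412

0.0076412


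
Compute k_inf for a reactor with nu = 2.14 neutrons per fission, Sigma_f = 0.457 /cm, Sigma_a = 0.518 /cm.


k_inf = nu * Sigma_f / Sigma_a
k_inf = 2.14 * 0.457 / 0.518
k_inf = 1.8880

1.8880


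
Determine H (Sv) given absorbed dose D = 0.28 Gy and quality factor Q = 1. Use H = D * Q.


H = D * Q
H = 0.28 * 1
H = 0.28000 Sv

0.28000


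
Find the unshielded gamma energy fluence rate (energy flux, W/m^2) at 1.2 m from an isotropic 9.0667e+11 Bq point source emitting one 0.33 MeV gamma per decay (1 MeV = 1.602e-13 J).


psi = A * E * 1.602e-13 / (4*pi*r^2)
psi = 9.0667e+11 * 0.33 * 1.602e-13 / (4*pi*1.2^2)
psi = 0.0026488 W/m^2

0.0026488


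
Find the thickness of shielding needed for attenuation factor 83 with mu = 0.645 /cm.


x = ln(factor) / mu
x = ln(83) / 0.645
x = 6.8509 cm

6.8509


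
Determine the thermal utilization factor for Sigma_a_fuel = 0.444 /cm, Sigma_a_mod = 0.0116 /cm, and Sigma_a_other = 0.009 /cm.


f = Sigma_a_fuel / (Sigma_a_fuel + Sigma_a_mod + Sigma_a_other)
f = 0.444 / (0.444 + 0.0116 + 0.009)
f = 0.95566

0.95566


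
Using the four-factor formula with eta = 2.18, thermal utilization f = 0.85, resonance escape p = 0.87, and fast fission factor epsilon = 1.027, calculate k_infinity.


k_inf = eta * f * p * epsilon
k_inf = 2.18 * 0.85 * 0.87 * 1.027
k_inf = 1.6556

1.6556


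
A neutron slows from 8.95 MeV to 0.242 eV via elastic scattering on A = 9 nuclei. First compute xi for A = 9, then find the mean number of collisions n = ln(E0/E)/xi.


xi = 1 + (A-1)^2/(2A)*ln((A-1)/(A+1)) = 0.2066007 (for A = 9)
n = ln(E0/E) / xi
n = ln(8.95e6 / 0.242) / 0.2066007
n = ln(3.698347e+07) / 0.2066007 = 84.346

84.346


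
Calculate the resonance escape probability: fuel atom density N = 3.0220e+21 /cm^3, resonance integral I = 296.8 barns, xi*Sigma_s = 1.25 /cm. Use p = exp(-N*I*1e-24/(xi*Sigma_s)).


p = exp(-N * I * 1e-24 / (xi*Sigma_s))
p = exp(-3.0220e+21 * 296.8 * 1e-24 / 1.25)
p = 0.48795

0.48795


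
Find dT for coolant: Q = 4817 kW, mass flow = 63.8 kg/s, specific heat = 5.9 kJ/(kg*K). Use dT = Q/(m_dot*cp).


dT = Q / (m_dot * cp)
dT = 4817 / (63.8 * 5.9)
dT = 12.797 C

12.797


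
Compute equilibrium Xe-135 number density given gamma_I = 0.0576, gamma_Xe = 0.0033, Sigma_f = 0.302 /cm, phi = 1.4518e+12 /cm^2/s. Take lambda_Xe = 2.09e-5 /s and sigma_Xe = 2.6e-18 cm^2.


Xe_eq = (gamma_I + gamma_Xe) * Sigma_f * phi / (lambda_Xe + sigma_Xe * phi)
Numerator = (0.0576 + 0.0033) * 0.302 * 1.4518e+12 = 2.670122e+10
Denominator = 2.09e-5 + 2.6e-18 * 1.4518e+12 = 2.467468e-05
Xe_eq = 2.670122e+10 / 2.467468e-05 = 1.0821e+15 /cm^3

1.0821e+15


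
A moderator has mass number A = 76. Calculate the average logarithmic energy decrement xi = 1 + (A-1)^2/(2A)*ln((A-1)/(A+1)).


xi = 1 + (A-1)^2/(2A) * ln((A-1)/(A+1))
xi = 1 + (76-1)^2/(2*76) * ln((76-1)/(76 +1))
xi = 0.026086

0.026086


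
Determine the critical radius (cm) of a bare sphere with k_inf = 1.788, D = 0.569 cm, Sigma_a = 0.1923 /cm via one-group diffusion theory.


L^2 = D / Sigma_a = 0.569 / 0.1923 = 2.958918 cm^2
B_m^2 = (k_inf - 1) / L^2 = (1.788 - 1) / 2.958918 = 0.2663136 /cm^2
For a bare sphere: B_g = pi/R, so R_c = pi / sqrt(B_m^2)
R_c = pi / sqrt(0.2663136) = 6.0877 cm

6.0877


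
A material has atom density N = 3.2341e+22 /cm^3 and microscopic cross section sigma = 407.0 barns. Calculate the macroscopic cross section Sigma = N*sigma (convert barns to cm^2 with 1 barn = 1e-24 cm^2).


Sigma = N * sigma_barns * 1e-24
Sigma = 3.2341e+22 * 407.0 * 1e-24
Sigma = 13.163 /cm

13.163


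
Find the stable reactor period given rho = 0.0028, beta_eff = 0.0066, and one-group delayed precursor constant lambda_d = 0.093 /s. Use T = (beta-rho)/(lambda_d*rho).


T = (beta - rho) / (lambda_d * rho)
T = (0.0066 - 0.0028) / (0.093 * 0.0028)
T = 14.593 s

14.593


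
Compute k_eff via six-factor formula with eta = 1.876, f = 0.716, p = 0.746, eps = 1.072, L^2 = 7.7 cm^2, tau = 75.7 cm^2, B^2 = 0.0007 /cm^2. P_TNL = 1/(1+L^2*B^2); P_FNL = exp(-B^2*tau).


k_inf = eta*f*p*eps = 1.876*0.716*0.746*1.072 = 1.074186
P_TNL = 1/(1 + L^2*B^2) = 1/(1 + 7.7*0.0007) = 0.9946389
P_FNL = exp(-B^2*tau) = exp(-0.0007*75.7) = 0.9483895
k_eff = k_inf * P_TNL * P_FNL = 1.074186 * 0.9946389 * 0.9483895
k_eff = 1.0133

1.0133


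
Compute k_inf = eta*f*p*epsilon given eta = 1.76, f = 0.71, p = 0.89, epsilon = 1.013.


k_inf = eta * f * p * epsilon
k_inf = 1.76 * 0.71 * 0.89 * 1.013
k_inf = 1.1266

1.1266


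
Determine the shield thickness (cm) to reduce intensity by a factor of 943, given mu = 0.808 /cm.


x = ln(factor) / mu
x = ln(943) / 0.808
x = 8.4766 cm

8.4766


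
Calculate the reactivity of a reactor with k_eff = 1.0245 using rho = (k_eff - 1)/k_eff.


rho = (k_eff - 1) / k_eff
rho = (1.0245 - 1) / 1.0245
rho = 0.023914

0.023914


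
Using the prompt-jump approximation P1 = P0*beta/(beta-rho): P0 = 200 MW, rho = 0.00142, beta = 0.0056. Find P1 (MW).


P1/P0 = beta / (beta - rho)
P1/P0 = 0.0056 / (0.0056 - 0.00142) = 1.339713
P1 = 200 * 1.339713 = 267.94 MW

267.94


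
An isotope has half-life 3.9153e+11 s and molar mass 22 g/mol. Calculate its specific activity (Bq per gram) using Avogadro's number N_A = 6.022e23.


lambda = ln(2) / t_half = ln(2) / 3.9153e+11 = 1.770355e-12 /s
SA = lambda * N_A / M
SA = 1.770355e-12 * 6.022e23 / 22
SA = 4.8459e+10 Bq/g

4.8459e+10


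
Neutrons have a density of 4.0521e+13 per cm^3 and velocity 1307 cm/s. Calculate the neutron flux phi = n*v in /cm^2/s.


phi = n * v
phi = 4.0521e+13 * 1307
phi = 5.2961e+16 /cm^2/s

5.2961e+16


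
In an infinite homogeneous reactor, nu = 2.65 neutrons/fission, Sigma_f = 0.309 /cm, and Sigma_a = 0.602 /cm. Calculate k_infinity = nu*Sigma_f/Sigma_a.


k_inf = nu * Sigma_f / Sigma_a
k_inf = 2.65 * 0.309 / 0.602
k_inf = 1.3602

1.3602


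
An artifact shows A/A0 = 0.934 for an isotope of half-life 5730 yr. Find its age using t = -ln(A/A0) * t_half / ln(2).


lambda = ln(2) / t_half = ln(2) / 5730 = 1.209681e-04 /yr
t = -ln(A/A0) / lambda
t = -ln(0.934) / 1.209681e-04
t = 564.44 yr

564.44


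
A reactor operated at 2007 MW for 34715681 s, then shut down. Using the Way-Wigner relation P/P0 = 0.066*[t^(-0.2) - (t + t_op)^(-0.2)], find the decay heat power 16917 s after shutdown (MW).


P/P0 = 0.066 * [t^(-0.2) - (t + t_op)^(-0.2)]
P/P0 = 0.066 * [16917^(-0.2) - (16917 + 34715681)^(-0.2)]
P/P0 = 0.066 * [0.1426709 - 0.03103506] = 0.007367965
P = 2007 * 0.007367965 = 14.788 MW

14.788


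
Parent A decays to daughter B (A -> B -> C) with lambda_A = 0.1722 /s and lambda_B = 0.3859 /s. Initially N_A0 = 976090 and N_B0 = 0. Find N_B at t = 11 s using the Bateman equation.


N_B(t) = lambda_A * N_A0 / (lambda_B - lambda_A) * [exp(-lambda_A*t) - exp(-lambda_B*t)]
exp(-0.1722*11) = 0.1504386; exp(-0.3859*11) = 0.01433717
N_B = 0.1722 * 976090 / (0.3859 - 0.1722) * (0.1504386 - 0.01433717)
N_B = 107049

107049


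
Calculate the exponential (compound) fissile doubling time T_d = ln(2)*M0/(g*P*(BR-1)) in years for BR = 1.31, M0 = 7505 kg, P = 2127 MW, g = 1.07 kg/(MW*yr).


Breeding gain G = BR - 1 = 1.31 - 1 = 0.31
Fissile production rate = g * P * G = 1.07 * 2127 * 0.31 = 705.5259 kg/yr
T_d = ln(2) * M0 / (g * P * G)
T_d = ln(2) * 7505 / 705.5259 = 7.3733 yr

7.3733


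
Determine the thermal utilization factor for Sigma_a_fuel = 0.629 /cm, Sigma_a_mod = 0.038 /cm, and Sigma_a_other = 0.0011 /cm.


f = Sigma_a_fuel / (Sigma_a_fuel + Sigma_a_mod + Sigma_a_other)
f = 0.629 / (0.629 + 0.038 + 0.0011)
f = 0.94148

0.94148


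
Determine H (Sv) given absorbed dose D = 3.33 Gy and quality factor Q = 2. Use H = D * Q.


H = D * Q
H = 3.33 * 2
H = 6.6600 Sv

6.6600


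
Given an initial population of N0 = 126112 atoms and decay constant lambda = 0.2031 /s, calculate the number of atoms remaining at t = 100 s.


N = N0 * exp(-lambda * t)
N = 126112 * exp(-0.2031 * 100)
N = 1.9065e-04

1.9065e-04
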